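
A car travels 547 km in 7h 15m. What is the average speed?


75.4 km/h

Distance: 547 km
Time: 7h 15m = 435 min = 435/60 = 29/4 hours
Speed = 547 ÷ (29/4) = 547 × 4 / 29 = 2188/29 ≈ 75.4 km/h


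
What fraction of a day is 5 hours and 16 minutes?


Total minutes: 5×60 + 16 = 316
Day = 24×60 = 1440 minutes
Fraction = 316/1440 ≈ 0.2194
As a percentage: 316/1440 × 100 ≈ 21.94%

0.2194 (21.94%)


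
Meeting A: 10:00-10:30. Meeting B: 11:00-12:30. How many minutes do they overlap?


Meeting A: 600-630 (in minutes from midnight)
Meeting B: 660-750
Overlap start = max(600, 660) = 660
Overlap end = min(630, 750) = 630
Overlap = max(0, 630 - 660) = 0 min

0 minutes


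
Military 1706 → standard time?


5:06 PM

Hour: 17
17 - 12 = 5 → PM


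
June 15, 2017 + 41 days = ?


July 26, 2017

Start: June 15, 2017
Add 41 days
June 15 → July 1: 30 - 15 + 1 = 16 days (41 - 16 = 25 left)
July 1 + 25 = July 26, 2017


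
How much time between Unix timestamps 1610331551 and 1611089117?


757566 seconds (210.4 hours / 8.77 days)

Difference = 1611089117 - 1610331551 = 757566 seconds
In hours: 757566 / 3600 ≈ 210.4
In days: 757566 / 86400 ≈ 8.77


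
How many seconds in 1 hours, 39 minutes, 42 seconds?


Hours: 1 × 3600 = 3600
Minutes: 39 × 60 = 2340
Seconds: 42
Total = 3600 + 2340 + 42 = 5982

5982 seconds


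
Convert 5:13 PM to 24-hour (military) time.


Input: 5:13 PM
PM: 5 + 12 = 17

17:13


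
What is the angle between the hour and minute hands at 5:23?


Hour hand = 5×30 + 23×0.5 = 161.5°
Minute hand = 23×6 = 138°
Difference = |161.5 - 138| = 23.5°

23.5°


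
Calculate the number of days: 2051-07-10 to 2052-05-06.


From July 10, 2051 to May 6, 2052
Rest of July 2051: 31 - 10 = 21
Full months: August 31, September 30, October 31, November 30, December 31, January 31, February 2052 29, March 31, April 30
Days into May 2052: 6
Total = 21 + 31 + 30 + 31 + 30 + 31 + 31 + 29 + 31 + 30 + 6 = 301 days

301 days


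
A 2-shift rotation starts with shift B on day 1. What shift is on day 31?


Shifts: A, B
Start: B (index 1)
Day 31: (1 + 31 - 1) mod 2
= 31 mod 2
= 1
Index 1 → shift B

Shift B


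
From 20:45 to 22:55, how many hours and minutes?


End time in minutes: 22×60 + 55 = 1375
Start time in minutes: 20×60 + 45 = 1245
Difference = 1375 - 1245 = 130 minutes
= 2 hours 10 minutes

2h 10m


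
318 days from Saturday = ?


Tuesday

Start: Saturday (index 5)
(5 + 318) mod 7
= 323 mod 7
= 1
Index 1 → Tuesday


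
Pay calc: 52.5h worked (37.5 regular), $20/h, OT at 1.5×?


Regular: 37.5h × $20 = $750.00
Overtime: 52.5 - 37.5 = 15.0h
OT pay: 15.0h × $20 × 1.5 = $450.00
Total = $750.00 + $450.00 = $1200.00

$1200.00


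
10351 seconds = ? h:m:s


2h 52m 31s

Hours: 10351 ÷ 3600 = 2 remainder 3151
Minutes: 3151 ÷ 60 = 52 remainder 31
Seconds: 31


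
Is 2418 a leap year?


No

Rules: divisible by 4 AND (not by 100 OR by 400)
2418 ÷ 4 = 604 remainder 2 → not divisible by 4
Not divisible by 4 → not a leap year


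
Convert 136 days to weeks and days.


19 weeks 3 days

Weeks: 136 ÷ 7 = 19 remainder 3


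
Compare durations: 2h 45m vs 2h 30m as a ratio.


11:10 (1.10)

Duration 1: 165 minutes
Duration 2: 150 minutes
Ratio = 165:150
GCD = 15
Simplified = 11:10
As a decimal: 11/10 = 1.10


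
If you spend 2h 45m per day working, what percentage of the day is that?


11.5%

Time: 165 minutes
Day: 1440 minutes
Percentage = (165/1440) × 100 ≈ 11.5%


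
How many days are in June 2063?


30 days

Month: June (month 6)
June has 30 days


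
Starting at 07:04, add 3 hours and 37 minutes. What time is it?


Start: 424 minutes from midnight
Add: 217 minutes
Total: 641 minutes
Hours: 641 ÷ 60 = 10 remainder 41

10:41


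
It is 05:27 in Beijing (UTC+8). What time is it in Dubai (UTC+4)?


Time difference = UTC+4 - UTC+8 = -4 hours
New hour = (5 -4) mod 24
= 1 mod 24 = 1
Minutes unchanged → 01:27

01:27


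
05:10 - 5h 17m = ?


Start: 310 minutes from midnight
Subtract: 317 minutes
Remaining: 310 - 317 = -7
Negative → add 24×60 = 1433
Hours: 23, Minutes: 53

23:53


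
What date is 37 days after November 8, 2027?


Start: November 8, 2027
Add 37 days
November 8 → December 1: 30 - 8 + 1 = 23 days (37 - 23 = 14 left)
December 1 + 14 = December 15, 2027

December 15, 2027


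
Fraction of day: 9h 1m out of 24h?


0.3757 (37.57%)

Total minutes: 9×60 + 1 = 541
Day = 24×60 = 1440 minutes
Fraction = 541/1440 ≈ 0.3757
As a percentage: 541/1440 × 100 ≈ 37.57%


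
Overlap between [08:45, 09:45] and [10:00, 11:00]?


Meeting A: 525-585 (in minutes from midnight)
Meeting B: 600-660
Overlap start = max(525, 600) = 600
Overlap end = min(585, 660) = 585
Overlap = max(0, 585 - 600) = 0 min

0 minutes


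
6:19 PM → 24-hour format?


18:19

Input: 6:19 PM
PM: 6 + 12 = 18


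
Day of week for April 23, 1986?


Wednesday

Zeller's congruence:
q=23, m=4, k=86, j=19
h = (23 + ⌊13×5/5⌋ + 86 + ⌊86/4⌋ + ⌊19/4⌋ - 2×19) mod 7
= (23 + 13 + 86 + 21 + 4 - 38) mod 7
= 109 mod 7 = 4
h=4 → Wednesday


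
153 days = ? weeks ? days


Weeks: 153 ÷ 7 = 21 remainder 6

21 weeks 6 days


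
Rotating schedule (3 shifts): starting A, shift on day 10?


Shifts: A, B, C
Start: A (index 0)
Day 10: (0 + 10 - 1) mod 3
= 9 mod 3
= 0
Index 0 → shift A

Shift A


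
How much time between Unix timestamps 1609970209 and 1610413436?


443227 seconds (123.1 hours / 5.13 days)

Difference = 1610413436 - 1609970209 = 443227 seconds
In hours: 443227 / 3600 ≈ 123.1
In days: 443227 / 86400 ≈ 5.13


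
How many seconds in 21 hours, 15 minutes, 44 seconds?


76544 seconds

Hours: 21 × 3600 = 75600
Minutes: 15 × 60 = 900
Seconds: 44
Total = 75600 + 900 + 44 = 76544


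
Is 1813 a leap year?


Rules: divisible by 4 AND (not by 100 OR by 400)
1813 ÷ 4 = 453 remainder 1 → not divisible by 4
Not divisible by 4 → not a leap year

No


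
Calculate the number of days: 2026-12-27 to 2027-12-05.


From December 27, 2026 to December 5, 2027
Rest of December 2026: 31 - 27 = 4
Full months: January 31, February 2027 28, March 31, April 30, May 31, June 30, July 31, August 31, September 30, October 31, November 30
Days into December 2027: 5
Total = 4 + 31 + 28 + 31 + 30 + 31 + 30 + 31 + 31 + 30 + 31 + 30 + 5 = 343 days

343 days


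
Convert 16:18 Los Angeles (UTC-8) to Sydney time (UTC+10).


Time difference = UTC+10 - UTC-8 = +18 hours
New hour = (16 + 18) mod 24
= 34 mod 24 = 10
Minutes unchanged → 10:18; 34 ≥ 24 → next day

10:18 (next day)


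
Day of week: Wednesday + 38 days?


Saturday

Start: Wednesday (index 2)
(2 + 38) mod 7
= 40 mod 7
= 5
Index 5 → Saturday


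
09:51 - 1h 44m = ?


Start: 591 minutes from midnight
Subtract: 104 minutes
Remaining: 591 - 104 = 487
Hours: 8, Minutes: 7

08:07


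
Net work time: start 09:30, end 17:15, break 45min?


7h 0m (420 minutes)

Total time = (17×60+15) - (9×60+30)
= 1035 - 570 = 465 min
Minus break: 465 - 45 = 420 min
= 7h 0m


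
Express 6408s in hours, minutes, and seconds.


Hours: 6408 ÷ 3600 = 1 remainder 2808
Minutes: 2808 ÷ 60 = 46 remainder 48
Seconds: 48

1h 46m 48s


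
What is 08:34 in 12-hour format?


Hour: 8
8 < 12 → AM

8:34 AM


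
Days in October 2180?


31 days

Month: October (month 10)
October has 31 days


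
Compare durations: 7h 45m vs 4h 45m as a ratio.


Duration 1: 465 minutes
Duration 2: 285 minutes
Ratio = 465:285
GCD = 15
Simplified = 31:19
As a decimal: 31/19 ≈ 1.63

31:19 (1.63)


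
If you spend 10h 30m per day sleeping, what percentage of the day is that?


Time: 630 minutes
Day: 1440 minutes
Percentage = (630/1440) × 100 ≈ 43.8%

43.8%


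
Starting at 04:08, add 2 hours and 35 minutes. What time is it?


Start: 248 minutes from midnight
Add: 155 minutes
Total: 403 minutes
Hours: 403 ÷ 60 = 6 remainder 43

06:43


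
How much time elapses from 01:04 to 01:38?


0h 34m

End time in minutes: 1×60 + 38 = 98
Start time in minutes: 1×60 + 4 = 64
Difference = 98 - 64 = 34 minutes
= 0 hours 34 minutes


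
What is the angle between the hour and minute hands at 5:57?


Hour hand = 5×30 + 57×0.5 = 178.5°
Minute hand = 57×6 = 342°
Difference = |178.5 - 342| = 163.5°

163.5°


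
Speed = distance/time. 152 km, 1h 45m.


Distance: 152 km
Time: 1h 45m = 105 min = 105/60 = 7/4 hours
Speed = 152 ÷ (7/4) = 152 × 4 / 7 = 608/7 ≈ 86.9 km/h

86.9 km/h


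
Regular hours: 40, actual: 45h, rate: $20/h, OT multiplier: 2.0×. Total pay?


$1000.00

Regular: 40h × $20 = $800.00
Overtime: 45 - 40 = 5h
OT pay: 5h × $20 × 2.0 = $200.00
Total = $800.00 + $200.00 = $1000.00


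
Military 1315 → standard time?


Hour: 13
13 - 12 = 1 → PM

1:15 PM


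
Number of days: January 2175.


31 days

Month: January (month 1)
January has 31 days


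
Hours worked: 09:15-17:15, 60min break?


Total time = (17×60+15) - (9×60+15)
= 1035 - 555 = 480 min
Minus break: 480 - 60 = 420 min
= 7h 0m

7h 0m (420 minutes)


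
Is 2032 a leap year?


Yes

Rules: divisible by 4 AND (not by 100 OR by 400)
2032 ÷ 4 = 508 exactly → divisible by 4
2032 ÷ 100 = 20 remainder 32 → not divisible by 100
Divisible by 4 but not by 100 → leap year


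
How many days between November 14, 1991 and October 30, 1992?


From November 14, 1991 to October 30, 1992
Rest of November 1991: 30 - 14 = 16
Full months: December 31, January 31, February 1992 29, March 31, April 30, May 31, June 30, July 31, August 31, September 30
Days into October 1992: 30
Total = 16 + 31 + 31 + 29 + 31 + 30 + 31 + 30 + 31 + 31 + 30 + 30 = 351 days

351 days


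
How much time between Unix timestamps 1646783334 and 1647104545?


321211 seconds (89.2 hours / 3.72 days)

Difference = 1647104545 - 1646783334 = 321211 seconds
In hours: 321211 / 3600 ≈ 89.2
In days: 321211 / 86400 ≈ 3.72


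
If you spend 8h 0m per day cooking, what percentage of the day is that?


Time: 480 minutes
Day: 1440 minutes
Percentage = (480/1440) × 100 ≈ 33.3%

33.3%


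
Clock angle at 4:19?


15.5°

Hour hand = 4×30 + 19×0.5 = 129.5°
Minute hand = 19×6 = 114°
Difference = |129.5 - 114| = 15.5°


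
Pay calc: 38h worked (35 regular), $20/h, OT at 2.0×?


$820.00

Regular: 35h × $20 = $700.00
Overtime: 38 - 35 = 3h
OT pay: 3h × $20 × 2.0 = $120.00
Total = $700.00 + $120.00 = $820.00


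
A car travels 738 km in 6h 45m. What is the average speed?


Distance: 738 km
Time: 6h 45m = 405 min = 405/60 = 27/4 hours
Speed = 738 ÷ (27/4) = 738 × 4 / 27 = 2952/27 ≈ 109.3 km/h

109.3 km/h


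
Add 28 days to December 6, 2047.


Start: December 6, 2047
Add 28 days
December 6 → January 1: 31 - 6 + 1 = 26 days (28 - 26 = 2 left)
January 1 + 2 = January 3, 2048

January 3, 2048


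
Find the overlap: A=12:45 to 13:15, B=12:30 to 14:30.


Meeting A: 765-795 (in minutes from midnight)
Meeting B: 750-870
Overlap start = max(765, 750) = 765
Overlap end = min(795, 870) = 795
Overlap = max(0, 795 - 765) = 30 min

30 minutes


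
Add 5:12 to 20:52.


Start: 1252 minutes from midnight
Add: 312 minutes
Total: 1564 minutes
Hours: 1564 ÷ 60 = 26 remainder 4
26 ≥ 24 → 26 - 24 = 2 (next day)

02:04 (next day)


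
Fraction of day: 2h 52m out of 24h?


0.1194 (11.94%)

Total minutes: 2×60 + 52 = 172
Day = 24×60 = 1440 minutes
Fraction = 172/1440 ≈ 0.1194
As a percentage: 172/1440 × 100 ≈ 11.94%


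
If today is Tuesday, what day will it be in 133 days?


Tuesday

Start: Tuesday (index 1)
(1 + 133) mod 7
= 134 mod 7
= 1
Index 1 → Tuesday


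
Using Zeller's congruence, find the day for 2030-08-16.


Friday

Zeller's congruence:
q=16, m=8, k=30, j=20
h = (16 + ⌊13×9/5⌋ + 30 + ⌊30/4⌋ + ⌊20/4⌋ - 2×20) mod 7
= (16 + 23 + 30 + 7 + 5 - 40) mod 7
= 41 mod 7 = 6
h=6 → Friday


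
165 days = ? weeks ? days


23 weeks 4 days

Weeks: 165 ÷ 7 = 23 remainder 4


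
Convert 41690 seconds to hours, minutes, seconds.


11h 34m 50s

Hours: 41690 ÷ 3600 = 11 remainder 2090
Minutes: 2090 ÷ 60 = 34 remainder 50
Seconds: 50


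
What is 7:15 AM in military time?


Input: 7:15 AM
AM hour stays: 7

07:15


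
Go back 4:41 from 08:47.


04:06

Start: 527 minutes from midnight
Subtract: 281 minutes
Remaining: 527 - 281 = 246
Hours: 4, Minutes: 6


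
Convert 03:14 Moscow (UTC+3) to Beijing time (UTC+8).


08:14

Time difference = UTC+8 - UTC+3 = +5 hours
New hour = (3 + 5) mod 24
= 8 mod 24 = 8
Minutes unchanged → 08:14


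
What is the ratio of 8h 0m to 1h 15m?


32:5 (6.40)

Duration 1: 480 minutes
Duration 2: 75 minutes
Ratio = 480:75
GCD = 15
Simplified = 32:5
As a decimal: 32/5 = 6.40


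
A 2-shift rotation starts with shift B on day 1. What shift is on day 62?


Shifts: A, B
Start: B (index 1)
Day 62: (1 + 62 - 1) mod 2
= 62 mod 2
= 0
Index 0 → shift A

Shift A


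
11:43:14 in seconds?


Hours: 11 × 3600 = 39600
Minutes: 43 × 60 = 2580
Seconds: 14
Total = 39600 + 2580 + 14 = 42194

42194 seconds


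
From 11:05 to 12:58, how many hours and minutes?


1h 53m

End time in minutes: 12×60 + 58 = 778
Start time in minutes: 11×60 + 5 = 665
Difference = 778 - 665 = 113 minutes
= 1 hours 53 minutes


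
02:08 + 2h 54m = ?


Start: 128 minutes from midnight
Add: 174 minutes
Total: 302 minutes
Hours: 302 ÷ 60 = 5 remainder 2

05:02


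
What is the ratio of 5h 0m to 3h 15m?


Duration 1: 300 minutes
Duration 2: 195 minutes
Ratio = 300:195
GCD = 15
Simplified = 20:13
As a decimal: 20/13 ≈ 1.54

20:13 (1.54)


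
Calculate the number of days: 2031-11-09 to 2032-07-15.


From November 9, 2031 to July 15, 2032
Rest of November 2031: 30 - 9 = 21
Full months: December 31, January 31, February 2032 29, March 31, April 30, May 31, June 30
Days into July 2032: 15
Total = 21 + 31 + 31 + 29 + 31 + 30 + 31 + 30 + 15 = 249 days

249 days


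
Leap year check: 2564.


Yes

Rules: divisible by 4 AND (not by 100 OR by 400)
2564 ÷ 4 = 641 exactly → divisible by 4
2564 ÷ 100 = 25 remainder 64 → not divisible by 100
Divisible by 4 but not by 100 → leap year


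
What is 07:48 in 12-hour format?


7:48 AM

Hour: 7
7 < 12 → AM


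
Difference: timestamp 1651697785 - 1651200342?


Difference = 1651697785 - 1651200342 = 497443 seconds
In hours: 497443 / 3600 ≈ 138.2
In days: 497443 / 86400 ≈ 5.76

497443 seconds (138.2 hours / 5.76 days)


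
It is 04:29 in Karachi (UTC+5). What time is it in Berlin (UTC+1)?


Time difference = UTC+1 - UTC+5 = -4 hours
New hour = (4 -4) mod 24
= 0 mod 24 = 0
Minutes unchanged → 00:29

00:29


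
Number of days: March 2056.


Month: March (month 3)
March has 31 days

31 days


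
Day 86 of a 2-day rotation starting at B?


Shift A

Shifts: A, B
Start: B (index 1)
Day 86: (1 + 86 - 1) mod 2
= 86 mod 2
= 0
Index 0 → shift A


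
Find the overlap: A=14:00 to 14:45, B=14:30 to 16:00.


Meeting A: 840-885 (in minutes from midnight)
Meeting B: 870-960
Overlap start = max(840, 870) = 870
Overlap end = min(885, 960) = 885
Overlap = max(0, 885 - 870) = 15 min

15 minutes


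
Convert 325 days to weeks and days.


Weeks: 325 ÷ 7 = 46 remainder 3

46 weeks 3 days


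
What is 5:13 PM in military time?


17:13

Input: 5:13 PM
PM: 5 + 12 = 17


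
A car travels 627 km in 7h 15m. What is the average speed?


Distance: 627 km
Time: 7h 15m = 435 min = 435/60 = 29/4 hours
Speed = 627 ÷ (29/4) = 627 × 4 / 29 = 2508/29 ≈ 86.5 km/h

86.5 km/h


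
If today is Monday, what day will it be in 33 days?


Saturday

Start: Monday (index 0)
(0 + 33) mod 7
= 33 mod 7
= 5
Index 5 → Saturday


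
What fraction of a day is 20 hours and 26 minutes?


0.8514 (85.14%)

Total minutes: 20×60 + 26 = 1226
Day = 24×60 = 1440 minutes
Fraction = 1226/1440 ≈ 0.8514
As a percentage: 1226/1440 × 100 ≈ 85.14%


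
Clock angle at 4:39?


94.5°

Hour hand = 4×30 + 39×0.5 = 139.5°
Minute hand = 39×6 = 234°
Difference = |139.5 - 234| = 94.5°


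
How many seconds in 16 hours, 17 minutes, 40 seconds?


58660 seconds

Hours: 16 × 3600 = 57600
Minutes: 17 × 60 = 1020
Seconds: 40
Total = 57600 + 1020 + 40 = 58660


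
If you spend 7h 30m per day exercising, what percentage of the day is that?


Time: 450 minutes
Day: 1440 minutes
Percentage = (450/1440) × 100 ≈ 31.3%

31.3%


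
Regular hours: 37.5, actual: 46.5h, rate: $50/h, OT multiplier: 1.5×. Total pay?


Regular: 37.5h × $50 = $1875.00
Overtime: 46.5 - 37.5 = 9.0h
OT pay: 9.0h × $50 × 1.5 = $675.00
Total = $1875.00 + $675.00 = $2550.00

$2550.00


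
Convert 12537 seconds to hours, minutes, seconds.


Hours: 12537 ÷ 3600 = 3 remainder 1737
Minutes: 1737 ÷ 60 = 28 remainder 57
Seconds: 57

3h 28m 57s


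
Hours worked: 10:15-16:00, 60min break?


4h 45m (285 minutes)

Total time = (16×60+0) - (10×60+15)
= 960 - 615 = 345 min
Minus break: 345 - 60 = 285 min
= 4h 45m


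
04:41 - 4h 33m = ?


00:08

Start: 281 minutes from midnight
Subtract: 273 minutes
Remaining: 281 - 273 = 8
Hours: 0, Minutes: 8


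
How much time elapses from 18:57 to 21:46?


2h 49m

End time in minutes: 21×60 + 46 = 1306
Start time in minutes: 18×60 + 57 = 1137
Difference = 1306 - 1137 = 169 minutes
= 2 hours 49 minutes


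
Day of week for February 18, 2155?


Zeller's congruence:
q=18, m=14, k=54, j=21
h = (18 + ⌊13×15/5⌋ + 54 + ⌊54/4⌋ + ⌊21/4⌋ - 2×21) mod 7
= (18 + 39 + 54 + 13 + 5 - 42) mod 7
= 87 mod 7 = 3
h=3 → Tuesday

Tuesday


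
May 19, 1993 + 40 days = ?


June 28, 1993

Start: May 19, 1993
Add 40 days
May 19 → June 1: 31 - 19 + 1 = 13 days (40 - 13 = 27 left)
June 1 + 27 = June 28, 1993


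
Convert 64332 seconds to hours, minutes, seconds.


Hours: 64332 ÷ 3600 = 17 remainder 3132
Minutes: 3132 ÷ 60 = 52 remainder 12
Seconds: 12

17h 52m 12s


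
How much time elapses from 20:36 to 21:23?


0h 47m

End time in minutes: 21×60 + 23 = 1283
Start time in minutes: 20×60 + 36 = 1236
Difference = 1283 - 1236 = 47 minutes
= 0 hours 47 minutes


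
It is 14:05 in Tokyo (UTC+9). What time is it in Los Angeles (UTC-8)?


Time difference = UTC-8 - UTC+9 = -17 hours
New hour = (14 -17) mod 24
= -3 mod 24 = 21
Minutes unchanged → 21:05; -3 < 0 → previous day

21:05 (previous day)


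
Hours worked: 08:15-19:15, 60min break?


Total time = (19×60+15) - (8×60+15)
= 1155 - 495 = 660 min
Minus break: 660 - 60 = 600 min
= 10h 0m

10h 0m (600 minutes)


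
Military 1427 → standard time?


2:27 PM

Hour: 14
14 - 12 = 2 → PM


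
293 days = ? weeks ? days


41 weeks 6 days

Weeks: 293 ÷ 7 = 41 remainder 6


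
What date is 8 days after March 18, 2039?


March 26, 2039

Start: March 18, 2039
Add 8 days
March 18 + 8 = March 26, 2039


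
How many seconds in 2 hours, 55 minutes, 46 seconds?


10546 seconds

Hours: 2 × 3600 = 7200
Minutes: 55 × 60 = 3300
Seconds: 46
Total = 7200 + 3300 + 46 = 10546


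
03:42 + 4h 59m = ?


08:41

Start: 222 minutes from midnight
Add: 299 minutes
Total: 521 minutes
Hours: 521 ÷ 60 = 8 remainder 41


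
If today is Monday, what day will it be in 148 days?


Tuesday

Start: Monday (index 0)
(0 + 148) mod 7
= 148 mod 7
= 1
Index 1 → Tuesday


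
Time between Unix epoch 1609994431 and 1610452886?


458455 seconds (127.3 hours / 5.31 days)

Difference = 1610452886 - 1609994431 = 458455 seconds
In hours: 458455 / 3600 ≈ 127.3
In days: 458455 / 86400 ≈ 5.31


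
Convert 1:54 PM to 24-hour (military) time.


13:54

Input: 1:54 PM
PM: 1 + 12 = 13


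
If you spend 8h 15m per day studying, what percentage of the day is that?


Time: 495 minutes
Day: 1440 minutes
Percentage = (495/1440) × 100 ≈ 34.4%

34.4%


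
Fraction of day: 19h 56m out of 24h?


Total minutes: 19×60 + 56 = 1196
Day = 24×60 = 1440 minutes
Fraction = 1196/1440 ≈ 0.8306
As a percentage: 1196/1440 × 100 ≈ 83.06%

0.8306 (83.06%)


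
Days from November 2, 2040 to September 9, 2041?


311 days

From November 2, 2040 to September 9, 2041
Rest of November 2040: 30 - 2 = 28
Full months: December 31, January 31, February 2041 28, March 31, April 30, May 31, June 30, July 31, August 31
Days into September 2041: 9
Total = 28 + 31 + 31 + 28 + 31 + 30 + 31 + 30 + 31 + 31 + 9 = 311 days


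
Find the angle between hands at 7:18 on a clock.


111.0°

Hour hand = 7×30 + 18×0.5 = 219.0°
Minute hand = 18×6 = 108°
Difference = |219.0 - 108| = 111.0°


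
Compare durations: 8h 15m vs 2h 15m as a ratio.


11:3 (3.67)

Duration 1: 495 minutes
Duration 2: 135 minutes
Ratio = 495:135
GCD = 45
Simplified = 11:3
As a decimal: 11/3 ≈ 3.67


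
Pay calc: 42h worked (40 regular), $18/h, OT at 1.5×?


$774.00

Regular: 40h × $18 = $720.00
Overtime: 42 - 40 = 2h
OT pay: 2h × $18 × 1.5 = $54.00
Total = $720.00 + $54.00 = $774.00


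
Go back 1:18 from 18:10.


16:52

Start: 1090 minutes from midnight
Subtract: 78 minutes
Remaining: 1090 - 78 = 1012
Hours: 16, Minutes: 52


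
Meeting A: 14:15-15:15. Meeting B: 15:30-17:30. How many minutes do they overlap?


0 minutes

Meeting A: 855-915 (in minutes from midnight)
Meeting B: 930-1050
Overlap start = max(855, 930) = 930
Overlap end = min(915, 1050) = 915
Overlap = max(0, 915 - 930) = 0 min


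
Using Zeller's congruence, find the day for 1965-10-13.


Zeller's congruence:
q=13, m=10, k=65, j=19
h = (13 + ⌊13×11/5⌋ + 65 + ⌊65/4⌋ + ⌊19/4⌋ - 2×19) mod 7
= (13 + 28 + 65 + 16 + 4 - 38) mod 7
= 88 mod 7 = 4
h=4 → Wednesday

Wednesday


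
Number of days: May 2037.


Month: May (month 5)
May has 31 days

31 days


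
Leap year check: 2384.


Yes

Rules: divisible by 4 AND (not by 100 OR by 400)
2384 ÷ 4 = 596 exactly → divisible by 4
2384 ÷ 100 = 23 remainder 84 → not divisible by 100
Divisible by 4 but not by 100 → leap year


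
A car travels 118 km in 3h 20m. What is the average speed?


Distance: 118 km
Time: 3h 20m = 200 min = 200/60 = 10/3 hours
Speed = 118 ÷ (10/3) = 118 × 3 / 10 = 354/10 = 35.4 km/h

35.4 km/h


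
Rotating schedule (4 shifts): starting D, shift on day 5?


Shifts: A, B, C, D
Start: D (index 3)
Day 5: (3 + 5 - 1) mod 4
= 7 mod 4
= 3
Index 3 → shift D

Shift D


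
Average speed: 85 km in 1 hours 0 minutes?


85.0 km/h

Distance: 85 km
Time: 1 hours
Speed = 85 / 1 = 85.0 km/h


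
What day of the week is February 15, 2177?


Zeller's congruence:
q=15, m=14, k=76, j=21
h = (15 + ⌊13×15/5⌋ + 76 + ⌊76/4⌋ + ⌊21/4⌋ - 2×21) mod 7
= (15 + 39 + 76 + 19 + 5 - 42) mod 7
= 112 mod 7 = 0
h=0 → Saturday

Saturday


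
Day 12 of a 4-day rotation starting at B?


Shifts: A, B, C, D
Start: B (index 1)
Day 12: (1 + 12 - 1) mod 4
= 12 mod 4
= 0
Index 0 → shift A

Shift A


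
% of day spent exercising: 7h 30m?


31.3%

Time: 450 minutes
Day: 1440 minutes
Percentage = (450/1440) × 100 ≈ 31.3%


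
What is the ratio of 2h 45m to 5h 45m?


11:23 (0.48)

Duration 1: 165 minutes
Duration 2: 345 minutes
Ratio = 165:345
GCD = 15
Simplified = 11:23
As a decimal: 11/23 ≈ 0.48


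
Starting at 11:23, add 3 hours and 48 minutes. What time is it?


Start: 683 minutes from midnight
Add: 228 minutes
Total: 911 minutes
Hours: 911 ÷ 60 = 15 remainder 11

15:11


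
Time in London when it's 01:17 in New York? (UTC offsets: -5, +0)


Time difference = UTC+0 - UTC-5 = +5 hours
New hour = (1 + 5) mod 24
= 6 mod 24 = 6
Minutes unchanged → 06:17

06:17


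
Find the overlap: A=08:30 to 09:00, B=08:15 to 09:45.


Meeting A: 510-540 (in minutes from midnight)
Meeting B: 495-585
Overlap start = max(510, 495) = 510
Overlap end = min(540, 585) = 540
Overlap = max(0, 540 - 510) = 30 min

30 minutes


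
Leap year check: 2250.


Rules: divisible by 4 AND (not by 100 OR by 400)
2250 ÷ 4 = 562 remainder 2 → not divisible by 4
Not divisible by 4 → not a leap year

No


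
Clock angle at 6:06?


Hour hand = 6×30 + 6×0.5 = 183.0°
Minute hand = 6×6 = 36°
Difference = |183.0 - 36| = 147.0°

147.0°


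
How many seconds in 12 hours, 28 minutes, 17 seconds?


Hours: 12 × 3600 = 43200
Minutes: 28 × 60 = 1680
Seconds: 17
Total = 43200 + 1680 + 17 = 44897

44897 seconds


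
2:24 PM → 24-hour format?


Input: 2:24 PM
PM: 2 + 12 = 14

14:24


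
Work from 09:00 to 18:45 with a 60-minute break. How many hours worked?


8h 45m (525 minutes)

Total time = (18×60+45) - (9×60+0)
= 1125 - 540 = 585 min
Minus break: 585 - 60 = 525 min
= 8h 45m


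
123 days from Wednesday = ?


Start: Wednesday (index 2)
(2 + 123) mod 7
= 125 mod 7
= 6
Index 6 → Sunday

Sunday


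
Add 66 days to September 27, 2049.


December 2, 2049

Start: September 27, 2049
Add 66 days
September 27 → October 1: 30 - 27 + 1 = 4 days (66 - 4 = 62 left)
October 1 → November 1: 31 - 1 + 1 = 31 days (62 - 31 = 31 left)
November 1 → December 1: 30 - 1 + 1 = 30 days (31 - 30 = 1 left)
December 1 + 1 = December 2, 2049


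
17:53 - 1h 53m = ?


Start: 1073 minutes from midnight
Subtract: 113 minutes
Remaining: 1073 - 113 = 960
Hours: 16, Minutes: 0

16:00


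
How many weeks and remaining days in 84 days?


Weeks: 84 ÷ 7 = 12 remainder 0

12 weeks 0 days


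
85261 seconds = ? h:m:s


Hours: 85261 ÷ 3600 = 23 remainder 2461
Minutes: 2461 ÷ 60 = 41 remainder 1
Seconds: 1

23h 41m 1s


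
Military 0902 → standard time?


9:02 AM

Hour: 9
9 < 12 → AM


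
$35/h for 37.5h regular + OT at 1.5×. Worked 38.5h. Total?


$1365.00

Regular: 37.5h × $35 = $1312.50
Overtime: 38.5 - 37.5 = 1.0h
OT pay: 1.0h × $35 × 1.5 = $52.50
Total = $1312.50 + $52.50 = $1365.00


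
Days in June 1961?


30 days

Month: June (month 6)
June has 30 days


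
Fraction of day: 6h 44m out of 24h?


0.2806 (28.06%)

Total minutes: 6×60 + 44 = 404
Day = 24×60 = 1440 minutes
Fraction = 404/1440 ≈ 0.2806
As a percentage: 404/1440 × 100 ≈ 28.06%


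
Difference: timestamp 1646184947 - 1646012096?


Difference = 1646184947 - 1646012096 = 172851 seconds
In hours: 172851 / 3600 ≈ 48.0
In days: 172851 / 86400 ≈ 2.00

172851 seconds (48.0 hours / 2.00 days)


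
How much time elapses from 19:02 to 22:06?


3h 4m

End time in minutes: 22×60 + 6 = 1326
Start time in minutes: 19×60 + 2 = 1142
Difference = 1326 - 1142 = 184 minutes
= 3 hours 4 minutes


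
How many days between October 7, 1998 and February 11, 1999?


From October 7, 1998 to February 11, 1999
Rest of October 1998: 31 - 7 = 24
Full months: November 30, December 31, January 31
Days into February 1999: 11
Total = 24 + 30 + 31 + 31 + 11 = 127 days

127 days


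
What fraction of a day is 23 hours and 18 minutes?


Total minutes: 23×60 + 18 = 1398
Day = 24×60 = 1440 minutes
Fraction = 1398/1440 ≈ 0.9708
As a percentage: 1398/1440 × 100 ≈ 97.08%

0.9708 (97.08%)


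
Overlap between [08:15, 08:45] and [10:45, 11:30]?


0 minutes

Meeting A: 495-525 (in minutes from midnight)
Meeting B: 645-690
Overlap start = max(495, 645) = 645
Overlap end = min(525, 690) = 525
Overlap = max(0, 525 - 645) = 0 min


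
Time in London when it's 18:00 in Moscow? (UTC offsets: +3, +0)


Time difference = UTC+0 - UTC+3 = -3 hours
New hour = (18 -3) mod 24
= 15 mod 24 = 15
Minutes unchanged → 15:00

15:00


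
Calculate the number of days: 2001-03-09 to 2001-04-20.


42 days

From March 9, 2001 to April 20, 2001
Rest of March 2001: 31 - 9 = 22
Days into April 2001: 20
Total = 22 + 20 = 42 days


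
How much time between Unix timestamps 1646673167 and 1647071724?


398557 seconds (110.7 hours / 4.61 days)

Difference = 1647071724 - 1646673167 = 398557 seconds
In hours: 398557 / 3600 ≈ 110.7
In days: 398557 / 86400 ≈ 4.61


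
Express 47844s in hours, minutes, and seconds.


Hours: 47844 ÷ 3600 = 13 remainder 1044
Minutes: 1044 ÷ 60 = 17 remainder 24
Seconds: 24

13h 17m 24s


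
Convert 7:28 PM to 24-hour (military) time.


Input: 7:28 PM
PM: 7 + 12 = 19

19:28


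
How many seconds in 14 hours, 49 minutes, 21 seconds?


53361 seconds

Hours: 14 × 3600 = 50400
Minutes: 49 × 60 = 2940
Seconds: 21
Total = 50400 + 2940 + 21 = 53361


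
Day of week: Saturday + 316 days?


Start: Saturday (index 5)
(5 + 316) mod 7
= 321 mod 7
= 6
Index 6 → Sunday

Sunday


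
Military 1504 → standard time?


Hour: 15
15 - 12 = 3 → PM

3:04 PM


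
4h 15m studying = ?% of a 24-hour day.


Time: 255 minutes
Day: 1440 minutes
Percentage = (255/1440) × 100 ≈ 17.7%

17.7%


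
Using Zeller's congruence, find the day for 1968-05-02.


Thursday

Zeller's congruence:
q=2, m=5, k=68, j=19
h = (2 + ⌊13×6/5⌋ + 68 + ⌊68/4⌋ + ⌊19/4⌋ - 2×19) mod 7
= (2 + 15 + 68 + 17 + 4 - 38) mod 7
= 68 mod 7 = 5
h=5 → Thursday


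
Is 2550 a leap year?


Rules: divisible by 4 AND (not by 100 OR by 400)
2550 ÷ 4 = 637 remainder 2 → not divisible by 4
Not divisible by 4 → not a leap year

No


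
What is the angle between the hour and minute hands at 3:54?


Hour hand = 3×30 + 54×0.5 = 117.0°
Minute hand = 54×6 = 324°
Difference = |117.0 - 324| = 207.0°
Since > 180°: 360 - 207.0 = 153.0°

153.0°


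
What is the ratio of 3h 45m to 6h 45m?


5:9 (0.56)

Duration 1: 225 minutes
Duration 2: 405 minutes
Ratio = 225:405
GCD = 45
Simplified = 5:9
As a decimal: 5/9 ≈ 0.56


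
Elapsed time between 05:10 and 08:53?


3h 43m

End time in minutes: 8×60 + 53 = 533
Start time in minutes: 5×60 + 10 = 310
Difference = 533 - 310 = 223 minutes
= 3 hours 43 minutes


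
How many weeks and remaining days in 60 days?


8 weeks 4 days

Weeks: 60 ÷ 7 = 8 remainder 4


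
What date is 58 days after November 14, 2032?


January 11, 2033

Start: November 14, 2032
Add 58 days
November 14 → December 1: 30 - 14 + 1 = 17 days (58 - 17 = 41 left)
December 1 → January 1: 31 - 1 + 1 = 31 days (41 - 31 = 10 left)
January 1 + 10 = January 11, 2033


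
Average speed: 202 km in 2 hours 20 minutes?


86.6 km/h

Distance: 202 km
Time: 2h 20m = 140 min = 140/60 = 7/3 hours
Speed = 202 ÷ (7/3) = 202 × 3 / 7 = 606/7 ≈ 86.6 km/h


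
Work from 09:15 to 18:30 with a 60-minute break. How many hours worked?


Total time = (18×60+30) - (9×60+15)
= 1110 - 555 = 555 min
Minus break: 555 - 60 = 495 min
= 8h 15m

8h 15m (495 minutes)


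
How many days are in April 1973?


Month: April (month 4)
April has 30 days

30 days


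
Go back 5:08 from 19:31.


14:23

Start: 1171 minutes from midnight
Subtract: 308 minutes
Remaining: 1171 - 308 = 863
Hours: 14, Minutes: 23


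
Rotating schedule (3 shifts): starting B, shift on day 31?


Shifts: A, B, C
Start: B (index 1)
Day 31: (1 + 31 - 1) mod 3
= 31 mod 3
= 1
Index 1 → shift B

Shift B


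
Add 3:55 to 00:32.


Start: 32 minutes from midnight
Add: 235 minutes
Total: 267 minutes
Hours: 267 ÷ 60 = 4 remainder 27

04:27


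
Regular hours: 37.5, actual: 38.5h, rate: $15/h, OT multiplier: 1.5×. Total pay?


Regular: 37.5h × $15 = $562.50
Overtime: 38.5 - 37.5 = 1.0h
OT pay: 1.0h × $15 × 1.5 = $22.50
Total = $562.50 + $22.50 = $585.00

$585.00


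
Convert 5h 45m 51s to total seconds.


20751 seconds

Hours: 5 × 3600 = 18000
Minutes: 45 × 60 = 2700
Seconds: 51
Total = 18000 + 2700 + 51 = 20751


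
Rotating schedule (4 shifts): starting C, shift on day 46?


Shifts: A, B, C, D
Start: C (index 2)
Day 46: (2 + 46 - 1) mod 4
= 47 mod 4
= 3
Index 3 → shift D

Shift D


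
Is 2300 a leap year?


No

Rules: divisible by 4 AND (not by 100 OR by 400)
2300 ÷ 4 = 575 exactly → divisible by 4
2300 ÷ 100 = 23 exactly → divisible by 100
2300 ÷ 400 = 5 remainder 300 → not divisible by 400
Divisible by 100 but not by 400 → not a leap year


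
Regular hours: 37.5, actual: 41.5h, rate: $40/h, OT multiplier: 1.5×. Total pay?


$1740.00

Regular: 37.5h × $40 = $1500.00
Overtime: 41.5 - 37.5 = 4.0h
OT pay: 4.0h × $40 × 1.5 = $240.00
Total = $1500.00 + $240.00 = $1740.00


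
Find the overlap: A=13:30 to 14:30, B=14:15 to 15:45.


15 minutes

Meeting A: 810-870 (in minutes from midnight)
Meeting B: 855-945
Overlap start = max(810, 855) = 855
Overlap end = min(870, 945) = 870
Overlap = max(0, 870 - 855) = 15 min


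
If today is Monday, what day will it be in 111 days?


Start: Monday (index 0)
(0 + 111) mod 7
= 111 mod 7
= 6
Index 6 → Sunday

Sunday


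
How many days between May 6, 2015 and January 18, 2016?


257 days

From May 6, 2015 to January 18, 2016
Rest of May 2015: 31 - 6 = 25
Full months: June 30, July 31, August 31, September 30, October 31, November 30, December 31
Days into January 2016: 18
Total = 25 + 30 + 31 + 31 + 30 + 31 + 30 + 31 + 18 = 257 days


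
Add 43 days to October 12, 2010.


November 24, 2010

Start: October 12, 2010
Add 43 days
October 12 → November 1: 31 - 12 + 1 = 20 days (43 - 20 = 23 left)
November 1 + 23 = November 24, 2010


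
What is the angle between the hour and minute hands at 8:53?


51.5°

Hour hand = 8×30 + 53×0.5 = 266.5°
Minute hand = 53×6 = 318°
Difference = |266.5 - 318| = 51.5°


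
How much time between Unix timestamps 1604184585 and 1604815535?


630950 seconds (175.3 hours / 7.30 days)

Difference = 1604815535 - 1604184585 = 630950 seconds
In hours: 630950 / 3600 ≈ 175.3
In days: 630950 / 86400 ≈ 7.30


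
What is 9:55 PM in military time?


21:55

Input: 9:55 PM
PM: 9 + 12 = 21


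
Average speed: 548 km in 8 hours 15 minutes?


Distance: 548 km
Time: 8h 15m = 495 min = 495/60 = 33/4 hours
Speed = 548 ÷ (33/4) = 548 × 4 / 33 = 2192/33 ≈ 66.4 km/h

66.4 km/h


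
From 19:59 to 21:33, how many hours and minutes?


End time in minutes: 21×60 + 33 = 1293
Start time in minutes: 19×60 + 59 = 1199
Difference = 1293 - 1199 = 94 minutes
= 1 hours 34 minutes

1h 34m


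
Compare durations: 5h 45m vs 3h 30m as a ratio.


Duration 1: 345 minutes
Duration 2: 210 minutes
Ratio = 345:210
GCD = 15
Simplified = 23:14
As a decimal: 23/14 ≈ 1.64

23:14 (1.64)


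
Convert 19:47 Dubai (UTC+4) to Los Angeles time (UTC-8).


Time difference = UTC-8 - UTC+4 = -12 hours
New hour = (19 -12) mod 24
= 7 mod 24 = 7
Minutes unchanged → 07:47

07:47


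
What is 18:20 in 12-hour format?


6:20 PM

Hour: 18
18 - 12 = 6 → PM


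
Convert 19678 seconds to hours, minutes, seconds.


Hours: 19678 ÷ 3600 = 5 remainder 1678
Minutes: 1678 ÷ 60 = 27 remainder 58
Seconds: 58

5h 27m 58s


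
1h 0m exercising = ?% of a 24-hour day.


4.2%

Time: 60 minutes
Day: 1440 minutes
Percentage = (60/1440) × 100 ≈ 4.2%


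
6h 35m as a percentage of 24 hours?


Total minutes: 6×60 + 35 = 395
Day = 24×60 = 1440 minutes
Fraction = 395/1440 ≈ 0.2743
As a percentage: 395/1440 × 100 ≈ 27.43%

0.2743 (27.43%)


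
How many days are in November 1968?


30 days

Month: November (month 11)
November has 30 days


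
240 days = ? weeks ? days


Weeks: 240 ÷ 7 = 34 remainder 2

34 weeks 2 days


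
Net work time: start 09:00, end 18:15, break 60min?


Total time = (18×60+15) - (9×60+0)
= 1095 - 540 = 555 min
Minus break: 555 - 60 = 495 min
= 8h 15m

8h 15m (495 minutes)


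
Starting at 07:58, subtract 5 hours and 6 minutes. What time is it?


02:52

Start: 478 minutes from midnight
Subtract: 306 minutes
Remaining: 478 - 306 = 172
Hours: 2, Minutes: 52


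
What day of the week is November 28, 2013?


Zeller's congruence:
q=28, m=11, k=13, j=20
h = (28 + ⌊13×12/5⌋ + 13 + ⌊13/4⌋ + ⌊20/4⌋ - 2×20) mod 7
= (28 + 31 + 13 + 3 + 5 - 40) mod 7
= 40 mod 7 = 5
h=5 → Thursday

Thursday


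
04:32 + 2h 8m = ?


Start: 272 minutes from midnight
Add: 128 minutes
Total: 400 minutes
Hours: 400 ÷ 60 = 6 remainder 40

06:40


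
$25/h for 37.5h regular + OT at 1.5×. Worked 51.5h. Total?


$1462.50

Regular: 37.5h × $25 = $937.50
Overtime: 51.5 - 37.5 = 14.0h
OT pay: 14.0h × $25 × 1.5 = $525.00
Total = $937.50 + $525.00 = $1462.50


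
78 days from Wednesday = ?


Start: Wednesday (index 2)
(2 + 78) mod 7
= 80 mod 7
= 3
Index 3 → Thursday

Thursday


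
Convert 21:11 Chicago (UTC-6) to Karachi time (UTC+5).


08:11 (next day)

Time difference = UTC+5 - UTC-6 = +11 hours
New hour = (21 + 11) mod 24
= 32 mod 24 = 8
Minutes unchanged → 08:11; 32 ≥ 24 → next day


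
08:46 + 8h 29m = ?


17:15

Start: 526 minutes from midnight
Add: 509 minutes
Total: 1035 minutes
Hours: 1035 ÷ 60 = 17 remainder 15


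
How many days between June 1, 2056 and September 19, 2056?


From June 1, 2056 to September 19, 2056
Rest of June 2056: 30 - 1 = 29
Full months: July 31, August 31
Days into September 2056: 19
Total = 29 + 31 + 31 + 19 = 110 days

110 days


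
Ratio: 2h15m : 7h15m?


9:29 (0.31)

Duration 1: 135 minutes
Duration 2: 435 minutes
Ratio = 135:435
GCD = 15
Simplified = 9:29
As a decimal: 9/29 ≈ 0.31


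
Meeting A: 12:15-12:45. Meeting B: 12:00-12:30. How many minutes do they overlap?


15 minutes

Meeting A: 735-765 (in minutes from midnight)
Meeting B: 720-750
Overlap start = max(735, 720) = 735
Overlap end = min(765, 750) = 750
Overlap = max(0, 750 - 735) = 15 min


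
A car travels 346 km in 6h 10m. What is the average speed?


56.1 km/h

Distance: 346 km
Time: 6h 10m = 370 min = 370/60 = 37/6 hours
Speed = 346 ÷ (37/6) = 346 × 6 / 37 = 2076/37 ≈ 56.1 km/h


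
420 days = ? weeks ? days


60 weeks 0 days

Weeks: 420 ÷ 7 = 60 remainder 0


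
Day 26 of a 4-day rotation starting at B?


Shift C

Shifts: A, B, C, D
Start: B (index 1)
Day 26: (1 + 26 - 1) mod 4
= 26 mod 4
= 2
Index 2 → shift C


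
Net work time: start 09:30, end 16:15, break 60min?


5h 45m (345 minutes)

Total time = (16×60+15) - (9×60+30)
= 975 - 570 = 405 min
Minus break: 405 - 60 = 345 min
= 5h 45m


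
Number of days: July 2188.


Month: July (month 7)
July has 31 days

31 days


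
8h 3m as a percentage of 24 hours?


0.3354 (33.54%)

Total minutes: 8×60 + 3 = 483
Day = 24×60 = 1440 minutes
Fraction = 483/1440 ≈ 0.3354
As a percentage: 483/1440 × 100 ≈ 33.54%


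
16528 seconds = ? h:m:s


Hours: 16528 ÷ 3600 = 4 remainder 2128
Minutes: 2128 ÷ 60 = 35 remainder 28
Seconds: 28

4h 35m 28s


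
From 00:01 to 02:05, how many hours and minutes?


2h 4m

End time in minutes: 2×60 + 5 = 125
Start time in minutes: 0×60 + 1 = 1
Difference = 125 - 1 = 124 minutes
= 2 hours 4 minutes


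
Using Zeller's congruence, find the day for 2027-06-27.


Sunday

Zeller's congruence:
q=27, m=6, k=27, j=20
h = (27 + ⌊13×7/5⌋ + 27 + ⌊27/4⌋ + ⌊20/4⌋ - 2×20) mod 7
= (27 + 18 + 27 + 6 + 5 - 40) mod 7
= 43 mod 7 = 1
h=1 → Sunday


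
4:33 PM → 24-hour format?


Input: 4:33 PM
PM: 4 + 12 = 16

16:33


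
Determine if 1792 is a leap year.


Rules: divisible by 4 AND (not by 100 OR by 400)
1792 ÷ 4 = 448 exactly → divisible by 4
1792 ÷ 100 = 17 remainder 92 → not divisible by 100
Divisible by 4 but not by 100 → leap year

Yes


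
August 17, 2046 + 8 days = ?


Start: August 17, 2046
Add 8 days
August 17 + 8 = August 25, 2046

August 25, 2046
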